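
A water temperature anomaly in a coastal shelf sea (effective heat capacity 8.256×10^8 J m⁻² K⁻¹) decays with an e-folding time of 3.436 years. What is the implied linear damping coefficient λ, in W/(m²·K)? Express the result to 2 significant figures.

7.6

Areal heat capacity C = 8.256×10^8 J m⁻² K⁻¹ (given).
τ = 3.436 years = 1.08×10^8 s.
λ = C / τ = 8.26×10^8 / 1.08×10^8 = 7.61 W/(m²·K).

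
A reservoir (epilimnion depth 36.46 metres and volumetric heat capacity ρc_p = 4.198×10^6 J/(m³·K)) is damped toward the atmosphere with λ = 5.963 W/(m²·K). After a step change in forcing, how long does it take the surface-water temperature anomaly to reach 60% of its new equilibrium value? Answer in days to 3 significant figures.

Areal heat capacity C = ρc_p × D = 4.198×10^6 × 36.46 = 1.53×10^8 J/(m^2 K).
τ = C / λ = 1.53×10^8 / 5.963 = 2.57×10^7 s.
Fraction reached: 1 − e^(−t/τ) = 0.60 ⇒ t = −τ ln(1 − 0.60) = τ × 0.916.
t = 2.35×10^7 s = 272 days.

272 days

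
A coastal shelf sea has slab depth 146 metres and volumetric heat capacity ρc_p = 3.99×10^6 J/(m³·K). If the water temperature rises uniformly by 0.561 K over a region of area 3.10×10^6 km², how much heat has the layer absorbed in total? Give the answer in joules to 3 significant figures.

1.01×10^21 J

Areal heat capacity C = ρc_p × D = 3.99×10^6 × 146 = 5.83×10^8 J/(m²·K).
Heat per unit area: q = C ΔT = 5.83×10^8 × 0.561 = 3.27×10^8 J/m².
Total heat: Q = q × A = 3.27×10^8 × (3.10×10^6 × 10⁶ m²) = 1.01×10^21 J.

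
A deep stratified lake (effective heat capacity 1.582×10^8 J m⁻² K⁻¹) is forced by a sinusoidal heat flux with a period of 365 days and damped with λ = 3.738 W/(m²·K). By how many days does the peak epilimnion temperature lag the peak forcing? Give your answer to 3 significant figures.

Areal heat capacity C = 1.582×10^8 J m⁻² K⁻¹ (given).
ω = 2π / 3.15×10^7 s = 1.99×10^-7 s⁻¹.
Phase lag φ = arctan(Cω/λ) = arctan(31.5/3.738) = 1.45 rad.
Time lag = φ / ω = 1.45 / 1.99×10^-7 = 7.29×10^6 s = 84.4 days.

84.4 days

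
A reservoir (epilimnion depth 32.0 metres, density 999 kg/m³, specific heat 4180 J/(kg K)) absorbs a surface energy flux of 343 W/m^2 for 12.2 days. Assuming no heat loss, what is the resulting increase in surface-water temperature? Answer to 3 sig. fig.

Areal heat capacity C = ρ c_p D = 999 × 4180 × 32.0 = 1.34×10^8 J/(m²·K).
Net heat input Q = F Δt = 343 × (12.2 days × 86400 s/day) = 3.62×10^8 J/m².
ΔT = Q / C = 3.62×10^8 / 1.34×10^8 = 2.71 K.

2.71 K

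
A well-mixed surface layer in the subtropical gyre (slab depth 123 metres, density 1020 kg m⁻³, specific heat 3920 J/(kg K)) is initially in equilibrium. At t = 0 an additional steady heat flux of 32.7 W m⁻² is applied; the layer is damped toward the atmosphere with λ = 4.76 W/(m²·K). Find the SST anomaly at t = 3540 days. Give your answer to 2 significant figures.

6.5 K

Areal heat capacity C = ρ c_p D = 1020 × 3920 × 123 = 4.92×10^8 J/(m^2 K).
τ = C / λ = 4.92×10^8 / 4.76 = 1.03×10^8 s.
Equilibrium anomaly ΔT_eq = F / λ = 32.7 / 4.76 = 6.87 K.
t = 3540 days = 3.06×10^8 s, so t/τ = 2.96.
ΔT(t) = ΔT_eq (1 − e^(−t/τ)) = 6.87 × (1 − e^−2.96) = 6.51 K.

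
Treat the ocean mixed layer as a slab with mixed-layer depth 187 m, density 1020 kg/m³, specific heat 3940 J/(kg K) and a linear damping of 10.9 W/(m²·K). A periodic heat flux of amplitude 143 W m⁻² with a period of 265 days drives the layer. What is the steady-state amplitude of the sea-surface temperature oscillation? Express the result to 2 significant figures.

Areal heat capacity C = ρ c_p D = 1020 × 3940 × 187 = 7.52×10^8 J/(m²·K).
Angular frequency ω = 2π / T = 2π / 2.29×10^7 s = 2.74×10^-7 s⁻¹.
√((Cω)² + λ²) = √((206)² + 10.9²) = 207 W/(m²·K).
Amplitude A = F₀ / √((Cω)²+λ²) = 143 / 207 = 0.692 K.

0.69 K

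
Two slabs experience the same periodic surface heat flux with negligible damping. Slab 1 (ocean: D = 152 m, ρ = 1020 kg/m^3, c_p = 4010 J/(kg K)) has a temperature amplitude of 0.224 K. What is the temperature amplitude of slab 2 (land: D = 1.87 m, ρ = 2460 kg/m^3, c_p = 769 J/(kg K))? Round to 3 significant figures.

C_ocean = 6.22×10^8 J/(m²·K); C_land = 3.54×10^6 J/(m²·K).
A ∝ 1/C ⇒ A_land = A_ocean × C_ocean/C_land = 0.224 × 176 = 39.4 K.

39.4 K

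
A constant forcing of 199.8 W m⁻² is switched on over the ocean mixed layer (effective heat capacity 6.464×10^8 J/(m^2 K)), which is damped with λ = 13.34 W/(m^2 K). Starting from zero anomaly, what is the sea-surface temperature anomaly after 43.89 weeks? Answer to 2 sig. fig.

6.3 K

Areal heat capacity C = 6.464×10^8 J/(m^2 K) (given).
τ = C / λ = 6.46×10^8 / 13.34 = 4.85×10^7 s.
Equilibrium anomaly ΔT_eq = F / λ = 199.8 / 13.34 = 15.0 K.
t = 43.89 weeks = 2.65×10^7 s, so t/τ = 0.548.
ΔT(t) = ΔT_eq (1 − e^(−t/τ)) = 15.0 × (1 − e^−0.548) = 6.32 K.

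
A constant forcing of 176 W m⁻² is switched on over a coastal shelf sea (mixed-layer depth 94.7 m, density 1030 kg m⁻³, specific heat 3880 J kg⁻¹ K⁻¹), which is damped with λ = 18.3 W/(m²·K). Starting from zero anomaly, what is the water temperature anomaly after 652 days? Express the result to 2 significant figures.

Areal heat capacity C = ρ c_p D = 1030 × 3880 × 94.7 = 3.78×10^8 J/(m²·K).
τ = C / λ = 3.78×10^8 / 18.3 = 2.07×10^7 s.
Equilibrium anomaly ΔT_eq = F / λ = 176 / 18.3 = 9.62 K.
t = 652 days = 5.63×10^7 s, so t/τ = 2.72.
ΔT(t) = ΔT_eq (1 − e^(−t/τ)) = 9.62 × (1 − e^−2.72) = 8.99 K.

9.0 K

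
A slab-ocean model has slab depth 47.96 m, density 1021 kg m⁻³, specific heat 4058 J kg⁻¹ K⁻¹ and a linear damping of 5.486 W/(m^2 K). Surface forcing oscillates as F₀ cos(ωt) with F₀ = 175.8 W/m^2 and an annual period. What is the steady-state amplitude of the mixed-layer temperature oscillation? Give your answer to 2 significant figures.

Areal heat capacity C = ρ c_p D = 1021 × 4058 × 47.96 = 1.99×10^8 J m⁻² K⁻¹.
Angular frequency ω = 2π / T = 2π / 3.15×10^7 s = 1.99×10^-7 s⁻¹.
√((Cω)² + λ²) = √((39.6)² + 5.486²) = 40.0 W/(m²·K).
Amplitude A = F₀ / √((Cω)²+λ²) = 175.8 / 40.0 = 4.40 K.

4.4 K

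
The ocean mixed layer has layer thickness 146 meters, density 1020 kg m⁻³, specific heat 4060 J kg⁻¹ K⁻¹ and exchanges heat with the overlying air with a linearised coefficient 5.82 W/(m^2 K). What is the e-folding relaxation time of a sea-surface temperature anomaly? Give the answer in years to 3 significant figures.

3.29 years

Areal heat capacity C = ρ c_p D = 1020 × 4060 × 146 = 6.05×10^8 J m⁻² K⁻¹.
Relaxation time τ = C / λ = 6.05×10^8 / 5.82 = 1.04×10^8 s.
In years: 1.04×10^8 s / (3.156×10^7 s/year) = 3.29 years.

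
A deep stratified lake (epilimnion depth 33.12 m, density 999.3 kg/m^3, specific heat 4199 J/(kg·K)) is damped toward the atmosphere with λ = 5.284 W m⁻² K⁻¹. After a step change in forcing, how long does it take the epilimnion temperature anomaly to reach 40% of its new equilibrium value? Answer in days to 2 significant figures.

160 days

Areal heat capacity C = ρ c_p D = 999.3 × 4199 × 33.12 = 1.39×10^8 J/(m²·K).
τ = C / λ = 1.39×10^8 / 5.284 = 2.63×10^7 s.
Fraction reached: 1 − e^(−t/τ) = 0.40 ⇒ t = −τ ln(1 − 0.40) = τ × 0.511.
t = 1.34×10^7 s = 155 days.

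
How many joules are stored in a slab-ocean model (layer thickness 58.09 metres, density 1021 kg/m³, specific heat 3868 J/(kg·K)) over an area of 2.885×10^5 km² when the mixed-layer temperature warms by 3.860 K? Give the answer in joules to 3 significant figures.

2.55×10^20 J

Areal heat capacity C = ρ c_p D = 1021 × 3868 × 58.09 = 2.29×10^8 J/(m^2 K).
Heat per unit area: q = C ΔT = 2.29×10^8 × 3.860 = 8.86×10^8 J/m².
Total heat: Q = q × A = 8.86×10^8 × (2.885×10^5 × 10⁶ m²) = 2.55×10^20 J.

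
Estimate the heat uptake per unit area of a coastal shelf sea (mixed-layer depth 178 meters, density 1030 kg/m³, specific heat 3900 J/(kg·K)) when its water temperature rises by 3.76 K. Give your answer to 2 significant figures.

2.7×10^9

Areal heat capacity C = ρ c_p D = 1030 × 3900 × 178 = 7.15×10^8 J m⁻² K⁻¹.
ΔQ = C ΔT = 7.15×10^8 × 3.76 = 2.69×10^9 J/m².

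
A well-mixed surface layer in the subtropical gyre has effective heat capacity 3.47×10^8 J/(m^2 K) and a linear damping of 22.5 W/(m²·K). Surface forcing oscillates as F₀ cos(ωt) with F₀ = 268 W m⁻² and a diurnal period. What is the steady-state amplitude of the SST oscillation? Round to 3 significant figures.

0.0106 K

Areal heat capacity C = 3.47×10^8 J/(m^2 K) (given).
Angular frequency ω = 2π / T = 2π / 86400 s = 7.27×10^-5 s⁻¹.
√((Cω)² + λ²) = √((25200)² + 22.5²) = 25200 W/(m²·K).
Amplitude A = F₀ / √((Cω)²+λ²) = 268 / 25200 = 0.0106 K.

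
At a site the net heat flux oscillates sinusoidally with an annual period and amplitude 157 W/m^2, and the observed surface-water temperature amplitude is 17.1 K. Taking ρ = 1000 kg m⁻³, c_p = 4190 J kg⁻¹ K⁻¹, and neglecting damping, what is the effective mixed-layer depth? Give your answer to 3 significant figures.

ω = 2π / 3.15×10^7 s = 1.99×10^-7 s⁻¹.
Required C = F₀ / (A ω) = 157 / (17.1 × 1.99×10^-7) = 4.61×10^7 J/(m²·K).
D = C / (ρ c_p) = 4.61×10^7 / (1000 × 4190) = 11.0 m.

11.0 m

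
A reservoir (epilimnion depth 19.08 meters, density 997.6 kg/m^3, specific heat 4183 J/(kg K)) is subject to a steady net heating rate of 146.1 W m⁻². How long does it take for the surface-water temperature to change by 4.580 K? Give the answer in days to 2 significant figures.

29 days

Areal heat capacity C = ρ c_p D = 997.6 × 4183 × 19.08 = 7.96×10^7 J m⁻² K⁻¹.
Time required: Δt = C ΔT / F = 7.96×10^7 × 4.580 / 146.1 = 2.50×10^6 s.
In days: 2.50×10^6 s / (86400 s/day) = 28.9 days.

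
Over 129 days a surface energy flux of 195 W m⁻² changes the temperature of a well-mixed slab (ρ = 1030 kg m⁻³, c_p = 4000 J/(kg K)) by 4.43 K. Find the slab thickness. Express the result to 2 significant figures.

Heat input Q = F Δt = 195 × 1.11×10^7 s = 2.17×10^9 J/m².
Required areal heat capacity C = Q / ΔT = 4.91×10^8 J/(m²·K).
Depth D = C / (ρ c_p) = 4.91×10^8 / (1030 × 4000) = 119 m.

120 m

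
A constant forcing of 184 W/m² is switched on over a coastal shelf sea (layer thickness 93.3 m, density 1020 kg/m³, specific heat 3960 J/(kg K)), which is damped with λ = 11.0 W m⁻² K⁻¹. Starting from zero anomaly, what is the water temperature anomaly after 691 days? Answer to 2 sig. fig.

14 K

Areal heat capacity C = ρ c_p D = 1020 × 3960 × 93.3 = 3.77×10^8 J/(m^2 K).
τ = C / λ = 3.77×10^8 / 11.0 = 3.43×10^7 s.
Equilibrium anomaly ΔT_eq = F / λ = 184 / 11.0 = 16.7 K.
t = 691 days = 5.97×10^7 s, so t/τ = 1.74.
ΔT(t) = ΔT_eq (1 − e^(−t/τ)) = 16.7 × (1 − e^−1.74) = 13.8 K.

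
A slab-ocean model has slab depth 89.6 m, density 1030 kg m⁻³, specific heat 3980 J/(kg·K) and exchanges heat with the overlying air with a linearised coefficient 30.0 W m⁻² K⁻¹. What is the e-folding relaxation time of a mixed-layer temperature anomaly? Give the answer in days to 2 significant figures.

Areal heat capacity C = ρ c_p D = 1030 × 3980 × 89.6 = 3.67×10^8 J/(m²·K).
Relaxation time τ = C / λ = 3.67×10^8 / 30.0 = 1.22×10^7 s.
In days: 1.22×10^7 s / (86400 s/day) = 142 days.

140 days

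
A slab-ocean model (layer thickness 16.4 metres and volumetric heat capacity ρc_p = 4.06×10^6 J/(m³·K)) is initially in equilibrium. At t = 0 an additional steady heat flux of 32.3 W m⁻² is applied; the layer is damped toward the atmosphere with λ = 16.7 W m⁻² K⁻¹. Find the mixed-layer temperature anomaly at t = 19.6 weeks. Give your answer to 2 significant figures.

Areal heat capacity C = ρc_p × D = 4.06×10^6 × 16.4 = 6.66×10^7 J m⁻² K⁻¹.
τ = C / λ = 6.66×10^7 / 16.7 = 3.99×10^6 s.
Equilibrium anomaly ΔT_eq = F / λ = 32.3 / 16.7 = 1.93 K.
t = 19.6 weeks = 1.19×10^7 s, so t/τ = 2.97.
ΔT(t) = ΔT_eq (1 − e^(−t/τ)) = 1.93 × (1 − e^−2.97) = 1.84 K.

1.8 K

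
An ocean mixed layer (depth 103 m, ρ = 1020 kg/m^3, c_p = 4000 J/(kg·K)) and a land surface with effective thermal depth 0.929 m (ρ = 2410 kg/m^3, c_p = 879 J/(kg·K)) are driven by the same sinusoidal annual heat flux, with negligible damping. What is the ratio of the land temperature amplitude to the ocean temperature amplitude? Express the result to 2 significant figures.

210

C_ocean = 1020 × 4000 × 103 = 4.20×10^8 J/(m²·K).
C_land = 2410 × 879 × 0.929 = 1.97×10^6 J/(m²·K).
Undamped amplitude ∝ 1/C, so A_land/A_ocean = C_ocean/C_land = 214.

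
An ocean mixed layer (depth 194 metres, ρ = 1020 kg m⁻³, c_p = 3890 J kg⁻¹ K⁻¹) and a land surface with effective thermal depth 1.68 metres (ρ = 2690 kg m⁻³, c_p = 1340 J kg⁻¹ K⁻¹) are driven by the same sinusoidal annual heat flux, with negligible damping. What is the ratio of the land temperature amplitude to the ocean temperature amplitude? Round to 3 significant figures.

127

C_ocean = 1020 × 3890 × 194 = 7.70×10^8 J/(m²·K).
C_land = 2690 × 1340 × 1.68 = 6.06×10^6 J/(m²·K).
Undamped amplitude ∝ 1/C, so A_land/A_ocean = C_ocean/C_land = 127.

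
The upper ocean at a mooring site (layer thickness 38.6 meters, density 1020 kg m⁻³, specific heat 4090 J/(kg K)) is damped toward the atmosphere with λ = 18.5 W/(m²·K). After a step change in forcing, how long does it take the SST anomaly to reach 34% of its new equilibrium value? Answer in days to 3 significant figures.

Areal heat capacity C = ρ c_p D = 1020 × 4090 × 38.6 = 1.61×10^8 J/(m^2 K).
τ = C / λ = 1.61×10^8 / 18.5 = 8.70×10^6 s.
Fraction reached: 1 − e^(−t/τ) = 0.34 ⇒ t = −τ ln(1 − 0.34) = τ × 0.416.
t = 3.62×10^6 s = 41.9 days.

41.9 days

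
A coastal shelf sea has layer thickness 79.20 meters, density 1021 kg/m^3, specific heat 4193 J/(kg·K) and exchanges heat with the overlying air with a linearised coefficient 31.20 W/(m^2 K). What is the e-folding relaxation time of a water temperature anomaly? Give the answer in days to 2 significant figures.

130 days

Areal heat capacity C = ρ c_p D = 1021 × 4193 × 79.20 = 3.39×10^8 J m⁻² K⁻¹.
Relaxation time τ = C / λ = 3.39×10^8 / 31.20 = 1.09×10^7 s.
In days: 1.09×10^7 s / (86400 s/day) = 126 days.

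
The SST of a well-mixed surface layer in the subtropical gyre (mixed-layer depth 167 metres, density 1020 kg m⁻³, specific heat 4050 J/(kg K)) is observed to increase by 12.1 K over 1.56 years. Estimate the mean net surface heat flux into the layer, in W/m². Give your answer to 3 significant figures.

170

Areal heat capacity C = ρ c_p D = 1020 × 4050 × 167 = 6.90×10^8 J m⁻² K⁻¹.
Required heat per unit area: Q = C ΔT = 6.90×10^8 × 12.1 = 8.35×10^9 J/m².
Flux F = Q / Δt = 8.35×10^9 / 4.92×10^7 s = 170 W/m².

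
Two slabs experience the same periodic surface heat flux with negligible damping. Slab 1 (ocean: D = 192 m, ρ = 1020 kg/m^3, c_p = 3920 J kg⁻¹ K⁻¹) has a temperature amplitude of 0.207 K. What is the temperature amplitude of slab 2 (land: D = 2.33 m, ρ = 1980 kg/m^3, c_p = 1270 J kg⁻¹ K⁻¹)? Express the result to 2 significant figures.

C_ocean = 7.68×10^8 J/(m²·K); C_land = 5.86×10^6 J/(m²·K).
A ∝ 1/C ⇒ A_land = A_ocean × C_ocean/C_land = 0.207 × 131 = 27.1 K.

27 K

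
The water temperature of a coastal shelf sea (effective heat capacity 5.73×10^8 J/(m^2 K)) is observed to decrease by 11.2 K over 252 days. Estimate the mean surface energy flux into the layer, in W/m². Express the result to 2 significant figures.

-290

Areal heat capacity C = 5.73×10^8 J/(m^2 K) (given).
Required heat per unit area: Q = C ΔT = 5.73×10^8 × -11.2 = -6.42×10^9 J/m².
Flux F = Q / Δt = -6.42×10^9 / 2.18×10^7 s = -295 W/m².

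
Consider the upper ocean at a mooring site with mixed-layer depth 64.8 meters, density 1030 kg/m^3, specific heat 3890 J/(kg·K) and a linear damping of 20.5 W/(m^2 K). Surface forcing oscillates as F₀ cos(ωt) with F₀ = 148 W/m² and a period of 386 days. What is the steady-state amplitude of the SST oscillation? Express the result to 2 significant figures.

2.8 K

Areal heat capacity C = ρ c_p D = 1030 × 3890 × 64.8 = 2.60×10^8 J m⁻² K⁻¹.
Angular frequency ω = 2π / T = 2π / 3.34×10^7 s = 1.88×10^-7 s⁻¹.
√((Cω)² + λ²) = √((48.9)² + 20.5²) = 53.0 W/(m²·K).
Amplitude A = F₀ / √((Cω)²+λ²) = 148 / 53.0 = 2.79 K.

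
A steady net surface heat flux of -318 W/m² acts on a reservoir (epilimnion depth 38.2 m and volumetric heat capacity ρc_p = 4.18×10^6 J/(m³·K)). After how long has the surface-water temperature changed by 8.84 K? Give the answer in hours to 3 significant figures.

1230 hours

Areal heat capacity C = ρc_p × D = 4.18×10^6 × 38.2 = 1.60×10^8 J/(m^2 K).
Time required: Δt = C ΔT / F = 1.60×10^8 × -8.84 / -318 = 4.44×10^6 s.
In hours: 4.44×10^6 s / (3600 s/hour) = 1230 hours.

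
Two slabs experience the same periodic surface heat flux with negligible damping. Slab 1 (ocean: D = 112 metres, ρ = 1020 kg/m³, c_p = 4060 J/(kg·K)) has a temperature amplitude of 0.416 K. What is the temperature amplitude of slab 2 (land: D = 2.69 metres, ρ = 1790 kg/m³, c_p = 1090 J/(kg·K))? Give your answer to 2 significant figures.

37 K

C_ocean = 4.64×10^8 J/(m²·K); C_land = 5.25×10^6 J/(m²·K).
A ∝ 1/C ⇒ A_land = A_ocean × C_ocean/C_land = 0.416 × 88.4 = 36.8 K.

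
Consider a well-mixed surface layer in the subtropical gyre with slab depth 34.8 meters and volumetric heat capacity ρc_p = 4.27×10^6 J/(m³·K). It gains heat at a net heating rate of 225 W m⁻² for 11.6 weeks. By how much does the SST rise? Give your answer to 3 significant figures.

10.6 K

Areal heat capacity C = ρc_p × D = 4.27×10^6 × 34.8 = 1.49×10^8 J/(m^2 K).
Net heat input Q = F Δt = 225 × (11.6 weeks × 6.048×10^5 s/week) = 1.58×10^9 J/m².
ΔT = Q / C = 1.58×10^9 / 1.49×10^8 = 10.6 K.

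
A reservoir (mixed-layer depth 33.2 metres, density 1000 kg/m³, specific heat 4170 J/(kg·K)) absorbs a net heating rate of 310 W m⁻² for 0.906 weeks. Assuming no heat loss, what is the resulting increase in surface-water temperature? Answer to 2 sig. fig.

1.2 K

Areal heat capacity C = ρ c_p D = 1000 × 4170 × 33.2 = 1.38×10^8 J/(m²·K).
Net heat input Q = F Δt = 310 × (0.906 weeks × 6.048×10^5 s/week) = 1.70×10^8 J/m².
ΔT = Q / C = 1.70×10^8 / 1.38×10^8 = 1.23 K.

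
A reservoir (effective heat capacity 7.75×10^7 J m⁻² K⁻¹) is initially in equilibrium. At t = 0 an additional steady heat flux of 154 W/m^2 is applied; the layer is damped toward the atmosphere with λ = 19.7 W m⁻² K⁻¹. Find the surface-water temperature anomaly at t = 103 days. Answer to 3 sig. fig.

Areal heat capacity C = 7.75×10^7 J m⁻² K⁻¹ (given).
τ = C / λ = 7.75×10^7 / 19.7 = 3.93×10^6 s.
Equilibrium anomaly ΔT_eq = F / λ = 154 / 19.7 = 7.82 K.
t = 103 days = 8.90×10^6 s, so t/τ = 2.26.
ΔT(t) = ΔT_eq (1 − e^(−t/τ)) = 7.82 × (1 − e^−2.26) = 7.00 K.

7.00 K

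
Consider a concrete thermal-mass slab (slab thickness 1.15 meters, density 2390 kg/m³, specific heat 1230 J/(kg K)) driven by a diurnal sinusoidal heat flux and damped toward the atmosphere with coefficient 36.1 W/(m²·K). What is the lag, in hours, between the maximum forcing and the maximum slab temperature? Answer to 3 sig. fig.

5.44 hours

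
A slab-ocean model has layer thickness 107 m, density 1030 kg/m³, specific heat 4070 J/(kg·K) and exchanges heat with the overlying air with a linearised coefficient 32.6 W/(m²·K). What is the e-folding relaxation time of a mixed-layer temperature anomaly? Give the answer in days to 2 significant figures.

Areal heat capacity C = ρ c_p D = 1030 × 4070 × 107 = 4.49×10^8 J/(m²·K).
Relaxation time τ = C / λ = 4.49×10^8 / 32.6 = 1.38×10^7 s.
In days: 1.38×10^7 s / (86400 s/day) = 159 days.

160 days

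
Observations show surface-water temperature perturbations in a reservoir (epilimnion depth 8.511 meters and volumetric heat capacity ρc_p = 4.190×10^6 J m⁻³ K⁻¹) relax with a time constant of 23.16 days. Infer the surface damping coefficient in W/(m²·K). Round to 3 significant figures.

17.8

Areal heat capacity C = ρc_p × D = 4.190×10^6 × 8.511 = 3.57×10^7 J/(m²·K).
τ = 23.16 days = 2.00×10^6 s.
λ = C / τ = 3.57×10^7 / 2.00×10^6 = 17.8 W/(m²·K).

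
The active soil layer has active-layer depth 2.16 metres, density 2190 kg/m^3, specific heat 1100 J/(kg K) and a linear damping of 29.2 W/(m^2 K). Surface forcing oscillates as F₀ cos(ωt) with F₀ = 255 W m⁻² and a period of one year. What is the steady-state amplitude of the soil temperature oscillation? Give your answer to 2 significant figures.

Areal heat capacity C = ρ c_p D = 2190 × 1100 × 2.16 = 5.20×10^6 J m⁻² K⁻¹.
Angular frequency ω = 2π / T = 2π / 3.15×10^7 s = 1.99×10^-7 s⁻¹.
√((Cω)² + λ²) = √((1.04)² + 29.2²) = 29.2 W/(m²·K).
Amplitude A = F₀ / √((Cω)²+λ²) = 255 / 29.2 = 8.73 K.

8.7 K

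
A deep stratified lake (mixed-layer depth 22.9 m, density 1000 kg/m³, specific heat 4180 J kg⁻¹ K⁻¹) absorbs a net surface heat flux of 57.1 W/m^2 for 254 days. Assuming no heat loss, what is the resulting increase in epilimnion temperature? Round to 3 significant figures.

Areal heat capacity C = ρ c_p D = 1000 × 4180 × 22.9 = 9.57×10^7 J/(m²·K).
Net heat input Q = F Δt = 57.1 × (254 days × 86400 s/day) = 1.25×10^9 J/m².
ΔT = Q / C = 1.25×10^9 / 9.57×10^7 = 13.1 K.

13.1 K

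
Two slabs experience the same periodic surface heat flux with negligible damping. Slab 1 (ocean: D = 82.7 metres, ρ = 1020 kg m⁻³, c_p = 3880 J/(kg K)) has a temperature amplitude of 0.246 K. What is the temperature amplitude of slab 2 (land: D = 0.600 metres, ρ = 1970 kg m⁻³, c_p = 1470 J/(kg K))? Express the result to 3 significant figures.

46.3 K

C_ocean = 3.27×10^8 J/(m²·K); C_land = 1.74×10^6 J/(m²·K).
A ∝ 1/C ⇒ A_land = A_ocean × C_ocean/C_land = 0.246 × 188 = 46.3 K.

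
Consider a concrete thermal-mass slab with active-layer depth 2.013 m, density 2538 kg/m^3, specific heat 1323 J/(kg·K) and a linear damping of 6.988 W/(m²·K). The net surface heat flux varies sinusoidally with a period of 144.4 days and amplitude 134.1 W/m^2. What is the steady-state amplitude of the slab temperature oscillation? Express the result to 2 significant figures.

17 K

Areal heat capacity C = ρ c_p D = 2538 × 1323 × 2.013 = 6.76×10^6 J m⁻² K⁻¹.
Angular frequency ω = 2π / T = 2π / 1.25×10^7 s = 5.04×10^-7 s⁻¹.
√((Cω)² + λ²) = √((3.40)² + 6.988²) = 7.77 W/(m²·K).
Amplitude A = F₀ / √((Cω)²+λ²) = 134.1 / 7.77 = 17.3 K.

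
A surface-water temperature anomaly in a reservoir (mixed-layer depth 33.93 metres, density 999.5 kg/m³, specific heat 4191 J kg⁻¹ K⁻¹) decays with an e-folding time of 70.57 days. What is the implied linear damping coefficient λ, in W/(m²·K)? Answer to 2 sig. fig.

23

Areal heat capacity C = ρ c_p D = 999.5 × 4191 × 33.93 = 1.42×10^8 J/(m^2 K).
τ = 70.57 days = 6.10×10^6 s.
λ = C / τ = 1.42×10^8 / 6.10×10^6 = 23.3 W/(m²·K).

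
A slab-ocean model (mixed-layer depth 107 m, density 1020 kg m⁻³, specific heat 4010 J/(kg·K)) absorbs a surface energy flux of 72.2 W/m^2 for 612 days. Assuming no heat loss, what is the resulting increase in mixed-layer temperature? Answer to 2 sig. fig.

Areal heat capacity C = ρ c_p D = 1020 × 4010 × 107 = 4.38×10^8 J/(m²·K).
Net heat input Q = F Δt = 72.2 × (612 days × 86400 s/day) = 3.82×10^9 J/m².
ΔT = Q / C = 3.82×10^9 / 4.38×10^8 = 8.72 K.

8.7 K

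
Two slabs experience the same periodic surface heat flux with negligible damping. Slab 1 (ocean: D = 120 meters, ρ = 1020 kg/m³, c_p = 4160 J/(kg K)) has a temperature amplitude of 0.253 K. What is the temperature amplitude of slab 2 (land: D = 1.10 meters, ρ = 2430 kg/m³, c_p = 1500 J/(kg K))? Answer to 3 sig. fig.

C_ocean = 5.09×10^8 J/(m²·K); C_land = 4.01×10^6 J/(m²·K).
A ∝ 1/C ⇒ A_land = A_ocean × C_ocean/C_land = 0.253 × 127 = 32.1 K.

32.1 K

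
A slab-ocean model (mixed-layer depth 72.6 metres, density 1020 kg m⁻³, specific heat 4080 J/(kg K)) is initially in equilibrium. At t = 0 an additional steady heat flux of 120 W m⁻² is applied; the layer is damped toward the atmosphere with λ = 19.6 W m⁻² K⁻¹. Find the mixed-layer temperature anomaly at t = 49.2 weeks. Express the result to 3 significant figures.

Areal heat capacity C = ρ c_p D = 1020 × 4080 × 72.6 = 3.02×10^8 J m⁻² K⁻¹.
τ = C / λ = 3.02×10^8 / 19.6 = 1.54×10^7 s.
Equilibrium anomaly ΔT_eq = F / λ = 120 / 19.6 = 6.12 K.
t = 49.2 weeks = 2.98×10^7 s, so t/τ = 1.93.
ΔT(t) = ΔT_eq (1 − e^(−t/τ)) = 6.12 × (1 − e^−1.93) = 5.23 K.

5.23 K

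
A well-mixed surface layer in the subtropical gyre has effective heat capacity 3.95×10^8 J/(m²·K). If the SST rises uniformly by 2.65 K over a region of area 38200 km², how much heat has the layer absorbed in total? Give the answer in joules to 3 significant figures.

4.00×10^19 J

Areal heat capacity C = 3.95×10^8 J/(m²·K) (given).
Heat per unit area: q = C ΔT = 3.95×10^8 × 2.65 = 1.05×10^9 J/m².
Total heat: Q = q × A = 1.05×10^9 × (38200 × 10⁶ m²) = 4.00×10^19 J.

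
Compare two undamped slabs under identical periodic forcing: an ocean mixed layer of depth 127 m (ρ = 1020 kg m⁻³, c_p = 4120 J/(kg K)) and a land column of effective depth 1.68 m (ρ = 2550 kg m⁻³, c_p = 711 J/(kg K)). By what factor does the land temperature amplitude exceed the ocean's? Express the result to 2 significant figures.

180

C_ocean = 1020 × 4120 × 127 = 5.34×10^8 J/(m²·K).
C_land = 2550 × 711 × 1.68 = 3.05×10^6 J/(m²·K).
Undamped amplitude ∝ 1/C, so A_land/A_ocean = C_ocean/C_land = 175.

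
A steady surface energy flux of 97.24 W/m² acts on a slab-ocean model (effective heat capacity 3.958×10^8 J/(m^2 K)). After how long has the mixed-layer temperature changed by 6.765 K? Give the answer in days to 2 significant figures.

Areal heat capacity C = 3.958×10^8 J/(m^2 K) (given).
Time required: Δt = C ΔT / F = 3.96×10^8 × 6.765 / 97.24 = 2.75×10^7 s.
In days: 2.75×10^7 s / (86400 s/day) = 319 days.

320 days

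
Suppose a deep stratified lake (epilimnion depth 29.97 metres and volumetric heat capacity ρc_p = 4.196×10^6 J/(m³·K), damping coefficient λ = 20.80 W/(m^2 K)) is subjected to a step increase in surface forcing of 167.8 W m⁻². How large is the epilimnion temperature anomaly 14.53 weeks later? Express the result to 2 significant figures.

Areal heat capacity C = ρc_p × D = 4.196×10^6 × 29.97 = 1.26×10^8 J/(m²·K).
τ = C / λ = 1.26×10^8 / 20.80 = 6.05×10^6 s.
Equilibrium anomaly ΔT_eq = F / λ = 167.8 / 20.80 = 8.07 K.
t = 14.53 weeks = 8.79×10^6 s, so t/τ = 1.45.
ΔT(t) = ΔT_eq (1 − e^(−t/τ)) = 8.07 × (1 − e^−1.45) = 6.18 K.

6.2 K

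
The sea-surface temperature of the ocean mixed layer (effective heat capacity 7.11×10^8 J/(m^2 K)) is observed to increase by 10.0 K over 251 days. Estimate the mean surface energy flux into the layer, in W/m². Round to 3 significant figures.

Areal heat capacity C = 7.11×10^8 J/(m^2 K) (given).
Required heat per unit area: Q = C ΔT = 7.11×10^8 × 10.0 = 7.11×10^9 J/m².
Flux F = Q / Δt = 7.11×10^9 / 2.17×10^7 s = 328 W/m².

328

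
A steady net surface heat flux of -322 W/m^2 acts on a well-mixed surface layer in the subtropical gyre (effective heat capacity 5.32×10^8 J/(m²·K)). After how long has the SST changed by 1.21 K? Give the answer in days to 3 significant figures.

23.1 days

Areal heat capacity C = 5.32×10^8 J/(m²·K) (given).
Time required: Δt = C ΔT / F = 5.32×10^8 × -1.21 / -322 = 2.00×10^6 s.
In days: 2.00×10^6 s / (86400 s/day) = 23.1 days.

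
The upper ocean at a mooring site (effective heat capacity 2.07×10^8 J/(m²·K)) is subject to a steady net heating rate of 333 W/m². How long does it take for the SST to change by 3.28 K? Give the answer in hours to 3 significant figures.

Areal heat capacity C = 2.07×10^8 J/(m²·K) (given).
Time required: Δt = C ΔT / F = 2.07×10^8 × 3.28 / 333 = 2.04×10^6 s.
In hours: 2.04×10^6 s / (3600 s/hour) = 566 hours.

566 hours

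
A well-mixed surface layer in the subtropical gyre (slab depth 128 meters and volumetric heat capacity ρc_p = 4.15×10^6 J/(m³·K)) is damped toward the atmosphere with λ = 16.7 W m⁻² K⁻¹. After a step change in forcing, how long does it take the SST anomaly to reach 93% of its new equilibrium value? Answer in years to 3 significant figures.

Areal heat capacity C = ρc_p × D = 4.15×10^6 × 128 = 5.31×10^8 J m⁻² K⁻¹.
τ = C / λ = 5.31×10^8 / 16.7 = 3.18×10^7 s.
Fraction reached: 1 − e^(−t/τ) = 0.93 ⇒ t = −τ ln(1 − 0.93) = τ × 2.66.
t = 8.46×10^7 s = 2.68 years.

2.68 years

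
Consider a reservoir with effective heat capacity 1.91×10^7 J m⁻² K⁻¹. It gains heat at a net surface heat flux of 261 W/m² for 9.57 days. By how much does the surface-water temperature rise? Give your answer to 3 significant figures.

11.3 K

Areal heat capacity C = 1.91×10^7 J m⁻² K⁻¹ (given).
Net heat input Q = F Δt = 261 × (9.57 days × 86400 s/day) = 2.16×10^8 J/m².
ΔT = Q / C = 2.16×10^8 / 1.91×10^7 = 11.3 K.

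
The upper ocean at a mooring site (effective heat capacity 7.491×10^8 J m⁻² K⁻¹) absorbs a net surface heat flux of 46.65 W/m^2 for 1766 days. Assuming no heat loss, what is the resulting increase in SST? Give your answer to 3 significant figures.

9.50 K

Areal heat capacity C = 7.491×10^8 J m⁻² K⁻¹ (given).
Net heat input Q = F Δt = 46.65 × (1766 days × 86400 s/day) = 7.12×10^9 J/m².
ΔT = Q / C = 7.12×10^9 / 7.49×10^8 = 9.50 K.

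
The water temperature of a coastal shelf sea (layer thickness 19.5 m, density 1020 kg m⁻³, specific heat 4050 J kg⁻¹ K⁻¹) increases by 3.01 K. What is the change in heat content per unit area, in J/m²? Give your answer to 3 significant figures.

Areal heat capacity C = ρ c_p D = 1020 × 4050 × 19.5 = 8.06×10^7 J/(m²·K).
ΔQ = C ΔT = 8.06×10^7 × 3.01 = 2.42×10^8 J/m².

2.42×10^8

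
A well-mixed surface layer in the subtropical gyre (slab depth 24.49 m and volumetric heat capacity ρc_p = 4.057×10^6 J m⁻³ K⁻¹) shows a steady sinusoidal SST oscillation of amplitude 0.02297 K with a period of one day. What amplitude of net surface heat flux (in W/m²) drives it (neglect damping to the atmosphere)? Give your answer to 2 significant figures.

Areal heat capacity C = ρc_p × D = 4.057×10^6 × 24.49 = 9.94×10^7 J m⁻² K⁻¹.
ω = 2π / 86400 s = 7.27×10^-5 s⁻¹.
Cω = 9.94×10^7 × 7.27×10^-5 = 7230 W/(m²·K).
F₀ = A × Cω = 0.02297 × 7230 = 166 W/m².

170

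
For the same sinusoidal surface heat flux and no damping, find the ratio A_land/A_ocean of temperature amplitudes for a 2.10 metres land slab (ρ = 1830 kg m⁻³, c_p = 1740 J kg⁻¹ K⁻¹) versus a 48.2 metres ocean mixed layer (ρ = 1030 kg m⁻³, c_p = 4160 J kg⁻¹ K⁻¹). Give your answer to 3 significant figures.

30.9

C_ocean = 1030 × 4160 × 48.2 = 2.07×10^8 J/(m²·K).
C_land = 1830 × 1740 × 2.10 = 6.69×10^6 J/(m²·K).
Undamped amplitude ∝ 1/C, so A_land/A_ocean = C_ocean/C_land = 30.9.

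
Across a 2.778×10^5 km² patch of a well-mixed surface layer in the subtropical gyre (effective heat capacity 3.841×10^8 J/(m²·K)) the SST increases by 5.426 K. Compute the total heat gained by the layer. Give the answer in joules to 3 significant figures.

5.79×10^20 J

Areal heat capacity C = 3.841×10^8 J/(m²·K) (given).
Heat per unit area: q = C ΔT = 3.84×10^8 × 5.426 = 2.08×10^9 J/m².
Total heat: Q = q × A = 2.08×10^9 × (2.778×10^5 × 10⁶ m²) = 5.79×10^20 J.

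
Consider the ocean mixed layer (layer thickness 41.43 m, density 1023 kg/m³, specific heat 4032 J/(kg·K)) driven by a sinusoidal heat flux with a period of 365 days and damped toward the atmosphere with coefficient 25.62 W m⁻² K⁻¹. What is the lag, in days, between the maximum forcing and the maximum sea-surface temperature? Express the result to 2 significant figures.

Areal heat capacity C = ρ c_p D = 1023 × 4032 × 41.43 = 1.71×10^8 J/(m²·K).
ω = 2π / 3.15×10^7 s = 1.99×10^-7 s⁻¹.
Phase lag φ = arctan(Cω/λ) = arctan(34.0/25.62) = 0.926 rad.
Time lag = φ / ω = 0.926 / 1.99×10^-7 = 4.65×10^6 s = 53.8 days.

54 days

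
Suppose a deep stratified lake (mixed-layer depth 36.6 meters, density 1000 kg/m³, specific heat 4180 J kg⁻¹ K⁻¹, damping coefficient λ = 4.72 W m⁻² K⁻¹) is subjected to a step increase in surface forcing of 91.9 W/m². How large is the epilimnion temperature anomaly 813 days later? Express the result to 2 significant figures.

17 K

Areal heat capacity C = ρ c_p D = 1000 × 4180 × 36.6 = 1.53×10^8 J/(m^2 K).
τ = C / λ = 1.53×10^8 / 4.72 = 3.24×10^7 s.
Equilibrium anomaly ΔT_eq = F / λ = 91.9 / 4.72 = 19.5 K.
t = 813 days = 7.02×10^7 s, so t/τ = 2.17.
ΔT(t) = ΔT_eq (1 − e^(−t/τ)) = 19.5 × (1 − e^−2.17) = 17.2 K.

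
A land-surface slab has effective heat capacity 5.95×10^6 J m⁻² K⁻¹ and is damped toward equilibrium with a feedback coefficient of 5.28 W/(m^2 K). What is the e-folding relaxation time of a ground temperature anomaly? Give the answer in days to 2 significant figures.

Areal heat capacity C = 5.95×10^6 J m⁻² K⁻¹ (given).
Relaxation time τ = C / λ = 5.95×10^6 / 5.28 = 1.13×10^6 s.
In days: 1.13×10^6 s / (86400 s/day) = 13.0 days.

13 days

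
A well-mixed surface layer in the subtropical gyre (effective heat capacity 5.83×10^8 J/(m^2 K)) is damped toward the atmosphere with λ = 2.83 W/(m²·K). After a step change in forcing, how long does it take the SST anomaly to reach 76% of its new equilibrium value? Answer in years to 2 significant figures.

Areal heat capacity C = 5.83×10^8 J/(m^2 K) (given).
τ = C / λ = 5.83×10^8 / 2.83 = 2.06×10^8 s.
Fraction reached: 1 − e^(−t/τ) = 0.76 ⇒ t = −τ ln(1 − 0.76) = τ × 1.43.
t = 2.94×10^8 s = 9.32 years.

9.3 years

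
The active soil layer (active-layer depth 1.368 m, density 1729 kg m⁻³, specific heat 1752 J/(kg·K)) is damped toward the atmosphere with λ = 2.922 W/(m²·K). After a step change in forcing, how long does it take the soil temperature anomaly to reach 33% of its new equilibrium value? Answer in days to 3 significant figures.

6.57 days

Areal heat capacity C = ρ c_p D = 1729 × 1752 × 1.368 = 4.14×10^6 J/(m²·K).
τ = C / λ = 4.14×10^6 / 2.922 = 1.42×10^6 s.
Fraction reached: 1 − e^(−t/τ) = 0.33 ⇒ t = −τ ln(1 − 0.33) = τ × 0.400.
t = 5.68×10^5 s = 6.57 days.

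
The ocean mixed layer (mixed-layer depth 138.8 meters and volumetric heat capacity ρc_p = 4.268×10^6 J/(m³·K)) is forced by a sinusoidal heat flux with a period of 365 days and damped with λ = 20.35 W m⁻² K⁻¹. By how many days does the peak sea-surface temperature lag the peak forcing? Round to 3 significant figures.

Areal heat capacity C = ρc_p × D = 4.268×10^6 × 138.8 = 5.92×10^8 J m⁻² K⁻¹.
ω = 2π / 3.15×10^7 s = 1.99×10^-7 s⁻¹.
Phase lag φ = arctan(Cω/λ) = arctan(118/20.35) = 1.40 rad.
Time lag = φ / ω = 1.40 / 1.99×10^-7 = 7.03×10^6 s = 81.3 days.

81.3 days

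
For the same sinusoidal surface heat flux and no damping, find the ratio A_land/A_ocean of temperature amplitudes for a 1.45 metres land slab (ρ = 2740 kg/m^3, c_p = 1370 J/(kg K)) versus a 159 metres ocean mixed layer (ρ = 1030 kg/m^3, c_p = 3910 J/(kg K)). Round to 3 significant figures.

118

C_ocean = 1030 × 3910 × 159 = 6.40×10^8 J/(m²·K).
C_land = 2740 × 1370 × 1.45 = 5.44×10^6 J/(m²·K).
Undamped amplitude ∝ 1/C, so A_land/A_ocean = C_ocean/C_land = 118.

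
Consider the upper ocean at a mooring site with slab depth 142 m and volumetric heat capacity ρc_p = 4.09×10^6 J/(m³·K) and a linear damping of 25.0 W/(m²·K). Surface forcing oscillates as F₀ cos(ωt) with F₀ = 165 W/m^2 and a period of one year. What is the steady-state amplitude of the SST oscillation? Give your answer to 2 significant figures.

1.4 K

Areal heat capacity C = ρc_p × D = 4.09×10^6 × 142 = 5.81×10^8 J/(m²·K).
Angular frequency ω = 2π / T = 2π / 3.15×10^7 s = 1.99×10^-7 s⁻¹.
√((Cω)² + λ²) = √((116)² + 25.0²) = 118 W/(m²·K).
Amplitude A = F₀ / √((Cω)²+λ²) = 165 / 118 = 1.39 K.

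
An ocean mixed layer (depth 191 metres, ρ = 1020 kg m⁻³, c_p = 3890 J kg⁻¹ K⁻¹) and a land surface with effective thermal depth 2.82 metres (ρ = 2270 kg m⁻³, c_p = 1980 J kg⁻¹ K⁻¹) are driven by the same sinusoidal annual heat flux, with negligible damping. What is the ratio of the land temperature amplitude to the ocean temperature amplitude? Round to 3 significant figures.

59.8

C_ocean = 1020 × 3890 × 191 = 7.58×10^8 J/(m²·K).
C_land = 2270 × 1980 × 2.82 = 1.27×10^7 J/(m²·K).
Undamped amplitude ∝ 1/C, so A_land/A_ocean = C_ocean/C_land = 59.8.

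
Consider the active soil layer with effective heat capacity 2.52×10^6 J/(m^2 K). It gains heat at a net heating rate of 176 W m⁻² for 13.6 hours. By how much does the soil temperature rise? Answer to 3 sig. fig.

Areal heat capacity C = 2.52×10^6 J/(m^2 K) (given).
Net heat input Q = F Δt = 176 × (13.6 hours × 3600 s/hour) = 8.62×10^6 J/m².
ΔT = Q / C = 8.62×10^6 / 2.52×10^6 = 3.42 K.

3.42 K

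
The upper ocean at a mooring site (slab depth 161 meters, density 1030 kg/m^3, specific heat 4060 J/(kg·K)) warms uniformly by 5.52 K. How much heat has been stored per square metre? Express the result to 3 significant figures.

Areal heat capacity C = ρ c_p D = 1030 × 4060 × 161 = 6.73×10^8 J/(m²·K).
ΔQ = C ΔT = 6.73×10^8 × 5.52 = 3.72×10^9 J/m².

3.72×10^9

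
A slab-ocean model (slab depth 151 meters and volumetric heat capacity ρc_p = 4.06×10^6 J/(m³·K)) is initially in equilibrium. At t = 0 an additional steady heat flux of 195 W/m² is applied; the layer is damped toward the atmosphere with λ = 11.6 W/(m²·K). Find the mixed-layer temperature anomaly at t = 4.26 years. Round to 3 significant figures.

15.5 K

Areal heat capacity C = ρc_p × D = 4.06×10^6 × 151 = 6.13×10^8 J m⁻² K⁻¹.
τ = C / λ = 6.13×10^8 / 11.6 = 5.28×10^7 s.
Equilibrium anomaly ΔT_eq = F / λ = 195 / 11.6 = 16.8 K.
t = 4.26 years = 1.34×10^8 s, so t/τ = 2.54.
ΔT(t) = ΔT_eq (1 − e^(−t/τ)) = 16.8 × (1 − e^−2.54) = 15.5 K.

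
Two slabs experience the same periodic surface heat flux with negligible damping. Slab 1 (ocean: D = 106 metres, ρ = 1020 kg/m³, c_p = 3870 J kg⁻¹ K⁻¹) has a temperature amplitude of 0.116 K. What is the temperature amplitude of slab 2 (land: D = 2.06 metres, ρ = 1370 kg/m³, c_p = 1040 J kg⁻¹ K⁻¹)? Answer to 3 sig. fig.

16.5 K

C_ocean = 4.18×10^8 J/(m²·K); C_land = 2.94×10^6 J/(m²·K).
A ∝ 1/C ⇒ A_land = A_ocean × C_ocean/C_land = 0.116 × 143 = 16.5 K.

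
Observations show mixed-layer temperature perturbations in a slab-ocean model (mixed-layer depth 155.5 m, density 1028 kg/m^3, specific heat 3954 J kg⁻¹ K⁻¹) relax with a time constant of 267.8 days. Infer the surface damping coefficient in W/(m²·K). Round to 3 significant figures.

27.3

Areal heat capacity C = ρ c_p D = 1028 × 3954 × 155.5 = 6.32×10^8 J/(m^2 K).
τ = 267.8 days = 2.31×10^7 s.
λ = C / τ = 6.32×10^8 / 2.31×10^7 = 27.3 W/(m²·K).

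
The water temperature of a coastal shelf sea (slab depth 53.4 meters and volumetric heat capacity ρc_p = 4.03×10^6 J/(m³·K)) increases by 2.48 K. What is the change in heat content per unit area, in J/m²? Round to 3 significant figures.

Areal heat capacity C = ρc_p × D = 4.03×10^6 × 53.4 = 2.15×10^8 J/(m^2 K).
ΔQ = C ΔT = 2.15×10^8 × 2.48 = 5.34×10^8 J/m².

5.34×10^8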